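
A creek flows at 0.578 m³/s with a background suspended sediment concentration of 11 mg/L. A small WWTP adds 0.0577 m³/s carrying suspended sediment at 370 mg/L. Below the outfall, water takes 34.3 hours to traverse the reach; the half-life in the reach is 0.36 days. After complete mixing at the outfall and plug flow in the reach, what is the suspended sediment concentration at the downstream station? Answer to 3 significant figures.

2.78 mg/L

Mass balance: C = (0.5780·11.00 + 0.05770·370.0) / 0.6357 = 27.71/0.6357 = 43.59 mg/L.
Half-life 0.36 d → k = ln 2 / 0.36 = 1.925 d⁻¹.
First-order decay: C = 43.59·exp(−k·t) = 43.59·0.06382 = 2.781 mg/L.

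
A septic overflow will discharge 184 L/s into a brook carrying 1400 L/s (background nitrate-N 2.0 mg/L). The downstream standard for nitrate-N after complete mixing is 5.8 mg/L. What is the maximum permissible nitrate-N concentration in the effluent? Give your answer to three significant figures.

At the limit, (Qr·Cr + Qe·Cₑ)/(Qr + Qe) = 5.8:
Cₑ = (1584·5.8 − 1400·2.000) / 184.0 = 34.71 mg/L.

34.7 mg/L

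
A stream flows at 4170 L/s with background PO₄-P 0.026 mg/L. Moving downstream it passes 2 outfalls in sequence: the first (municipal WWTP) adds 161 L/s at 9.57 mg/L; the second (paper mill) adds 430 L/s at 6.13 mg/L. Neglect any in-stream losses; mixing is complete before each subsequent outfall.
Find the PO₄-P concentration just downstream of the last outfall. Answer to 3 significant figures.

0.900 mg/L

After outfall 1: Q = 4170 + 161.0 = 4331 L/s; C = (4170·0.02600 + 161.0·9.570)/4331 = 0.3808 mg/L.
After outfall 2: Q = 4331 + 430.0 = 4761 L/s; C = (4331·0.3808 + 430.0·6.130)/4761 = 0.9000 mg/L.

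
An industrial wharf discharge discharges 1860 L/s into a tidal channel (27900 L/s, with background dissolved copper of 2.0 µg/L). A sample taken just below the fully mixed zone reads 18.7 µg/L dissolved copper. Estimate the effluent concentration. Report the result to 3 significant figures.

269 µg/L

Mass balance: 27900·2.000 + 1860·Cₑ = 29760·18.70
→ Cₑ = (29760·18.70 − 27900·2.000) / 1860 = 269.2 µg/L.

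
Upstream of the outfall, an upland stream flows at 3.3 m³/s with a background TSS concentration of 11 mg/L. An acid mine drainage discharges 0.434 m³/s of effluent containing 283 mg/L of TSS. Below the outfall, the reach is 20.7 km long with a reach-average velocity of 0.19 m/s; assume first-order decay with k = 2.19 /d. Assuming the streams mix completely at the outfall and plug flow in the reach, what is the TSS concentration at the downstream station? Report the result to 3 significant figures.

2.69 mg/L

Mass balance: C = (3.300·11.00 + 0.4340·283.0) / 3.734 = 159.1/3.734 = 42.61 mg/L.
Travel time t = 20.7·1000 / 0.19 = 108900 s = 30.26 h.
First-order decay: C = 42.61·exp(−k·t) = 42.61·0.06320 = 2.693 mg/L.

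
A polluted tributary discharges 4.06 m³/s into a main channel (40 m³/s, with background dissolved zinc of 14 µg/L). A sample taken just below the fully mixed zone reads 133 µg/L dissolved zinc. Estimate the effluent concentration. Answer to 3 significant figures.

1310 µg/L

Mass balance: 40.00·14.00 + 4.060·Cₑ = 44.06·133.0
→ Cₑ = (44.06·133.0 − 40.00·14.00) / 4.060 = 1305 µg/L.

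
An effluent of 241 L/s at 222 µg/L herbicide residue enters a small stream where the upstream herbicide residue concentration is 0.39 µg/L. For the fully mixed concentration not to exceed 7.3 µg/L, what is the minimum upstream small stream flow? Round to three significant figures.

Set C_mix = 7.3: (Q·0.3900 + 241.0·222.0) / (Q + 241.0) = 7.3
→ Q = 241.0·(222.0 − 7.3)/(7.3 − 0.3900) = 7488 L/s.

7490 L/s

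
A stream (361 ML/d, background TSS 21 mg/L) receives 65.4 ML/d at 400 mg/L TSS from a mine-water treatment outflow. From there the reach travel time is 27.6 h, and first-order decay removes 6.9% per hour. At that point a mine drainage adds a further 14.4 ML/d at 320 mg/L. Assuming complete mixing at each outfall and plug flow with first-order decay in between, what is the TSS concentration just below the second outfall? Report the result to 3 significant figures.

Mass balance: C = (361.0·21.00 + 65.40·400.0) / 426.4 = 33740/426.4 = 79.13 mg/L; combined flow 426.4 ML/d.
6.9%/h lost → k = −ln(1 − 0.069) = 0.07150 h⁻¹.
First-order decay: C = 79.13·exp(−k·t) = 79.13·0.1390 = 11.00 mg/L.
At the second outfall, C = (426.4·11.00 + 14.40·320.0) / (426.4 + 14.40) = 21.09 mg/L.

21.1 mg/L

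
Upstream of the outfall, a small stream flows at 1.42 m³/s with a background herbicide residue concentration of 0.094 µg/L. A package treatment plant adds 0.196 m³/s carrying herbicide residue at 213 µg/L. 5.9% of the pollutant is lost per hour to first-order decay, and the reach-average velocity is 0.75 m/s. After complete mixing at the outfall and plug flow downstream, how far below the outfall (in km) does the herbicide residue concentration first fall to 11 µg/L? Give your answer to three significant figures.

38.0 km

Mass balance: C = (1.420·0.09400 + 0.1960·213.0) / 1.616 = 41.88/1.616 = 25.92 µg/L.
5.9%/h lost → k = −ln(1 − 0.059) = 0.06081 h⁻¹.
Set 25.92·exp(−k·t) = 11 → t = ln(25.92/11)/k = 50730 s = 14.09 h.
Distance = v·t = 0.75·50730 = 38050 m = 38.05 km.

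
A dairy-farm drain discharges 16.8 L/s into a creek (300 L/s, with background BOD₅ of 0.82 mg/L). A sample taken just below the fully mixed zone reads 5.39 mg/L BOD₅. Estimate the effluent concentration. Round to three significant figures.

Mass balance: 300.0·0.8200 + 16.80·Cₑ = 316.8·5.390
→ Cₑ = (316.8·5.390 − 300.0·0.8200) / 16.80 = 87.00 mg/L.

87.0 mg/L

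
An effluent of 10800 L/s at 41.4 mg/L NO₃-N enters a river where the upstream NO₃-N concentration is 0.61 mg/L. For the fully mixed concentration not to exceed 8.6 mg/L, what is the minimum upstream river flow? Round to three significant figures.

44300 L/s

Set C_mix = 8.6: (Q·0.6100 + 10800·41.40) / (Q + 10800) = 8.6
→ Q = 10800·(41.40 − 8.6)/(8.6 − 0.6100) = 44340 L/s.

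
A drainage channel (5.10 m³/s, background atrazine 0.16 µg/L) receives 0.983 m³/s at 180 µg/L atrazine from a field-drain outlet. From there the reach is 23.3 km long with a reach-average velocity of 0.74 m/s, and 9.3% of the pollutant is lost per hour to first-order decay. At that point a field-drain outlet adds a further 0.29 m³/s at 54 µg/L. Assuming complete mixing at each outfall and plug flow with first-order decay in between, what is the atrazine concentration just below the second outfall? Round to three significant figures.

Conservation of mass: C = (5.100·0.1600 + 0.9830·180.0) / 6.083 = 177.8/6.083 = 29.22 µg/L; combined flow 6.083 m³/s.
Travel time t = 23.3·1000 / 0.74 = 31490 s = 8.746 h.
9.3%/h lost → k = −ln(1 − 0.093) = 0.09761 h⁻¹.
After decay, C = 29.22 × e^(−kt) = 29.22 × 0.4258 = 12.44 µg/L.
Second outfall: C = (6.083·12.44 + 0.2900·54.00)/6.373 = 14.33 µg/L.

14.3 µg/L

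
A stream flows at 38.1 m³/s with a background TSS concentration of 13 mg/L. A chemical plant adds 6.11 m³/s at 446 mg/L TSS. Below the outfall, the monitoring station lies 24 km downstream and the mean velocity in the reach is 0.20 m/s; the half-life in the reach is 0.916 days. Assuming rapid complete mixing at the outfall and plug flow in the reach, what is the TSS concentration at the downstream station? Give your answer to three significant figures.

25.5 mg/L

Conservation of mass: C = (38.10·13.00 + 6.110·446.0) / 44.21 = 3220/44.21 = 72.84 mg/L.
Travel time t = 24·1000 / 0.20 = 120000 s = 33.33 h.
Half-life 0.916 d → k = ln 2 / 0.916 = 0.7567 d⁻¹.
After decay, C = 72.84 × e^(−kt) = 72.84 × 0.3496 = 25.47 mg/L.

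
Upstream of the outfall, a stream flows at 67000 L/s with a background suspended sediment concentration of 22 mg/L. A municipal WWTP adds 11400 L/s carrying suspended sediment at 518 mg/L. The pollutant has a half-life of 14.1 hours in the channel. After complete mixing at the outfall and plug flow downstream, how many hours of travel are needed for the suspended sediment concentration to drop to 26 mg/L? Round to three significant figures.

Mass balance: C = (67000·22.00 + 11400·518.0) / 78400 = 7379000/78400 = 94.12 mg/L.
Half-life 14.1 h → k = ln 2 / 14.1 = 0.04916 h⁻¹ = 1.180 d⁻¹.
94.12·exp(−k·t) = 26 → t = ln(94.12/26)/k = 94210 s = 26.17 h.

26.2 h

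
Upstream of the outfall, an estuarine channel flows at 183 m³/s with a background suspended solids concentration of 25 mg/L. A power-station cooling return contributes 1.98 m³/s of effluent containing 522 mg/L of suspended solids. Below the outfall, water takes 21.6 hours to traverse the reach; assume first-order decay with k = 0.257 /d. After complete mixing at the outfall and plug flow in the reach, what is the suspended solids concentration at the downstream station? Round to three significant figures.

Flow-weighted average: C = (183.0·25.00 + 1.980·522.0) / 185.0 = 5609/185.0 = 30.32 mg/L.
Applying C = C₀e^(−kt): 30.32 × 0.7935 = 24.06 mg/L.

24.1 mg/L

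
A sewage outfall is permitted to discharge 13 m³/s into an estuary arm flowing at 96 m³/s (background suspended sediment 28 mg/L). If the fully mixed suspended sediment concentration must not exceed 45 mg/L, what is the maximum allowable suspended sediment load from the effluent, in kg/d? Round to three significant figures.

Mass balance at the limit: 96.00·28.00 + 13.00·Cₑ = 109.0·45 → Cₑ = 170.5 mg/L.
Load = 13.00 m³/s × 170.5 g/m³ × 86 400 s/d = 191500 kg/d.

192000 kg/d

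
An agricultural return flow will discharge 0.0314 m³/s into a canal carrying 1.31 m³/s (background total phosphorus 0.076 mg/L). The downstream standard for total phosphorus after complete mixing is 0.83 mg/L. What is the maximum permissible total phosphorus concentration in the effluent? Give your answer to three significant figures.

At the limit, (Qr·Cr + Qe·Cₑ)/(Qr + Qe) = 0.83:
Cₑ = (1.341·0.83 − 1.310·0.07600) / 0.03140 = 32.29 mg/L.

32.3 mg/L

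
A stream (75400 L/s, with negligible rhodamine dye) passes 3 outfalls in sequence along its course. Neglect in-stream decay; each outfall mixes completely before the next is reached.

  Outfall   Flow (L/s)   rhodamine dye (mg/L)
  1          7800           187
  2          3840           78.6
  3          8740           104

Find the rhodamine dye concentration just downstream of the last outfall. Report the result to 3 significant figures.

27.9 mg/L

Outfall 1: combined Q = 83200 L/s; C = (75400·0 + 7800·187.0)/83200 = 17.53 mg/L.
Outfall 2: combined Q = 87040 L/s; C = (83200·17.53 + 3840·78.60)/87040 = 20.23 mg/L.
Outfall 3: combined Q = 95780 L/s; C = (87040·20.23 + 8740·104.0)/95780 = 27.87 mg/L.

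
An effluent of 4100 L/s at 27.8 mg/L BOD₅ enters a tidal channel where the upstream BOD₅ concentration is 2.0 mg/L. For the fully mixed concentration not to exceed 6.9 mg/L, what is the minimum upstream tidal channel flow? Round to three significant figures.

Set C_mix = 6.9: (Q·2.000 + 4100·27.80) / (Q + 4100) = 6.9
→ Q = 4100·(27.80 − 6.9)/(6.9 − 2.000) = 17490 L/s.

17500 L/s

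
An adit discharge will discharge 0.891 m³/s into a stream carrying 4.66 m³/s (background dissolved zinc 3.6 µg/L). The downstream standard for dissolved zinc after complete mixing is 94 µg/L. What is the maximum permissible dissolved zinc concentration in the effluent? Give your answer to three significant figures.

567 µg/L

At the limit, (Qr·Cr + Qe·Cₑ)/(Qr + Qe) = 94:
Cₑ = (5.551·94 − 4.660·3.600) / 0.8910 = 566.8 µg/L.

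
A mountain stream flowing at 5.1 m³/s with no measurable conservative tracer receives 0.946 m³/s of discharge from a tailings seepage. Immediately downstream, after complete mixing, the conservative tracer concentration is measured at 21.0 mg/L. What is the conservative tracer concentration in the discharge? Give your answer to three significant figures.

134 mg/L

Mass balance: 5.100·0 + 0.9460·Cₑ = 6.046·21.00
→ Cₑ = (6.046·21.00 − 5.100·0) / 0.9460 = 134.2 mg/L.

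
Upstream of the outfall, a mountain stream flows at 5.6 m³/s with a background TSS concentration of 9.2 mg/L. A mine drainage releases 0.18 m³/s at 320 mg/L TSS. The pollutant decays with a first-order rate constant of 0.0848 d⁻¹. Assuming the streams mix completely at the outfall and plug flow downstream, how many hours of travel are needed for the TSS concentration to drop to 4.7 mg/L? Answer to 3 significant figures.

Conservation of mass: C = (5.600·9.200 + 0.1800·320.0) / 5.780 = 109.1/5.780 = 18.88 mg/L.
18.88·exp(−k·t) = 4.7 → t = ln(18.88/4.7)/k = 1417000 s = 393.5 h.

394 h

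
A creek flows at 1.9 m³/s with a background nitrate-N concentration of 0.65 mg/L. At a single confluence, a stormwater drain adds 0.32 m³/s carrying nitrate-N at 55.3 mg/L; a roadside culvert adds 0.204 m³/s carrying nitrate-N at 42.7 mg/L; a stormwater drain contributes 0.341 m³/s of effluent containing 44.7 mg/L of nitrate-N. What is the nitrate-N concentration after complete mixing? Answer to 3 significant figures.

15.5 mg/L

Flow-weighted average: C = (1.900·0.6500 + 0.3200·55.30 + 0.2040·42.70 + 0.3410·44.70) / 2.765 = 42.88/2.765 = 15.51 mg/L.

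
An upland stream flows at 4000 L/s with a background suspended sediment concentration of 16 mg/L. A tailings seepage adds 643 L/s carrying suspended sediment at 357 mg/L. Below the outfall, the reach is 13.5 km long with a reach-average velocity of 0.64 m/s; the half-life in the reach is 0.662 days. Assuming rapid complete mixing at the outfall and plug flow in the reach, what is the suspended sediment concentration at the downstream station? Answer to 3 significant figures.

49.0 mg/L

Flow-weighted average: C = (4000·16.00 + 643.0·357.0) / 4643 = 293600/4643 = 63.22 mg/L.
Travel time t = 13.5·1000 / 0.64 = 21090 s = 5.859 h.
Half-life 0.662 d → k = ln 2 / 0.662 = 1.047 d⁻¹.
Applying C = C₀e^(−kt): 63.22 × 0.7744 = 48.96 mg/L.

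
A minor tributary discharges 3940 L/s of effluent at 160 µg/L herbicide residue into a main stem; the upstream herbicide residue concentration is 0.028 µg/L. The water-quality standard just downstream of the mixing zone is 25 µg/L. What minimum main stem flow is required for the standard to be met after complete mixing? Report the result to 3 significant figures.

Set C_mix = 25: (Q·0.02800 + 3940·160.0) / (Q + 3940) = 25
→ Q = 3940·(160.0 − 25)/(25 − 0.02800) = 21300 L/s.

21300 L/s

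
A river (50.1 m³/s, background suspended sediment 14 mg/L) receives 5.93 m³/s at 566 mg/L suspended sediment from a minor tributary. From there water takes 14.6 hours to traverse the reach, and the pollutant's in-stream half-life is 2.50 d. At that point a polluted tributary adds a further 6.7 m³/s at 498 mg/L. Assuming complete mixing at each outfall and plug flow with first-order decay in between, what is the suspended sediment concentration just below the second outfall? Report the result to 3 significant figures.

Mixed concentration C = ΣQC/ΣQ = (50.10·14.00 + 5.930·566.0) / 56.03 = 4058/56.03 = 72.42 mg/L; combined flow 56.03 m³/s.
Half-life 2.50 d → k = ln 2 / 2.50 = 0.2773 d⁻¹.
First-order decay: C = 72.42·exp(−k·t) = 72.42·0.8448 = 61.18 mg/L.
Second outfall: C = (56.03·61.18 + 6.700·498.0)/62.73 = 107.8 mg/L.

108 mg/L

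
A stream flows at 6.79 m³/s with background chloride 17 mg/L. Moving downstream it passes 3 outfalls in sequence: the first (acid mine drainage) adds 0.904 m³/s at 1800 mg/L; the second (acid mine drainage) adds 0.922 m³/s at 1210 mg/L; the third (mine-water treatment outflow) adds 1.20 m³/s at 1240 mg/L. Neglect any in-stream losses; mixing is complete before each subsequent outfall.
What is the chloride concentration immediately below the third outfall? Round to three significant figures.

After outfall 1: Q = 6.790 + 0.9040 = 7.694 m³/s; C = (6.790·17.00 + 0.9040·1800)/7.694 = 226.5 mg/L.
After outfall 2: Q = 7.694 + 0.9220 = 8.616 m³/s; C = (7.694·226.5 + 0.9220·1210)/8.616 = 331.7 mg/L.
After outfall 3: Q = 8.616 + 1.200 = 9.816 m³/s; C = (8.616·331.7 + 1.200·1240)/9.816 = 442.8 mg/L.

443 mg/L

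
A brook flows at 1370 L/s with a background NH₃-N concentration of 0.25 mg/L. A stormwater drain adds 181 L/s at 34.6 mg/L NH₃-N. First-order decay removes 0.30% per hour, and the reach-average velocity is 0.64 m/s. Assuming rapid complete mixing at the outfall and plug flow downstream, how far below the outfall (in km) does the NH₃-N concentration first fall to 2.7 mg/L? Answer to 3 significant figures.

Mixed concentration C = ΣQC/ΣQ = (1370·0.2500 + 181.0·34.60) / 1551 = 6605/1551 = 4.259 mg/L.
0.30%/h lost → k = −ln(1 − 0.003) = 0.003005 h⁻¹.
Set 4.259·exp(−k·t) = 2.7 → t = ln(4.259/2.7)/k = 546000 s = 151.7 h.
Distance = v·t = 0.64·546000 = 349400 m = 349.4 km.

349 km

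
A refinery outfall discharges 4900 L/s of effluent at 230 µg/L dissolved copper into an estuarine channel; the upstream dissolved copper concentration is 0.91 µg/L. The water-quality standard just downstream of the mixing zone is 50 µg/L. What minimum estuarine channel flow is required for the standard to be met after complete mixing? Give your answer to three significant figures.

18000 L/s

Set C_mix = 50: (Q·0.9100 + 4900·230.0) / (Q + 4900) = 50
→ Q = 4900·(230.0 − 50)/(50 − 0.9100) = 17970 L/s.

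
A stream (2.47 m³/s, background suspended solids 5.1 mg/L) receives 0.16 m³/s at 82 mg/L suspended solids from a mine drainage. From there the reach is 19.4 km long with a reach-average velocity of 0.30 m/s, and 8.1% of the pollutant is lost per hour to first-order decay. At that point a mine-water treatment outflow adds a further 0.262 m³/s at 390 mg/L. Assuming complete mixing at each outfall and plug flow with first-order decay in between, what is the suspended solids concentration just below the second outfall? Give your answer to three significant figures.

After mixing, C = (2.470·5.100 + 0.1600·82.00) / 2.630 = 25.72/2.630 = 9.778 mg/L; combined flow 2.630 m³/s.
Travel time t = 19.4·1000 / 0.30 = 64670 s = 17.96 h.
8.1%/h lost → k = −ln(1 − 0.081) = 0.08447 h⁻¹.
After decay, C = 9.778 × e^(−kt) = 9.778 × 0.2193 = 2.144 mg/L.
Second outfall: C = (2.630·2.144 + 0.2620·390.0)/2.892 = 37.28 mg/L.

37.3 mg/L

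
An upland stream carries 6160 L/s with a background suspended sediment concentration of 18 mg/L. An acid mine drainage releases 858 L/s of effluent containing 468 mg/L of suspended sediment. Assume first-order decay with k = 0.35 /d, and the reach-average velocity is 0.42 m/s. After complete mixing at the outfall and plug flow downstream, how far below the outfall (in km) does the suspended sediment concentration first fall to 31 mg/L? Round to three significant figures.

88.8 km

Mixed concentration C = ΣQC/ΣQ = (6160·18.00 + 858.0·468.0) / 7018 = 512400/7018 = 73.02 mg/L.
Set 73.02·exp(−k·t) = 31 → t = ln(73.02/31)/k = 211500 s = 58.74 h.
Distance = v·t = 0.42·211500 = 88820 m = 88.82 km.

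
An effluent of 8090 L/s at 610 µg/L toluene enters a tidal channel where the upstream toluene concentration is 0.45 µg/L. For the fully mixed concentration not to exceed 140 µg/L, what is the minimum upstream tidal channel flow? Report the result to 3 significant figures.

Set C_mix = 140: (Q·0.4500 + 8090·610.0) / (Q + 8090) = 140
→ Q = 8090·(610.0 − 140)/(140 − 0.4500) = 27250 L/s.

27200 L/s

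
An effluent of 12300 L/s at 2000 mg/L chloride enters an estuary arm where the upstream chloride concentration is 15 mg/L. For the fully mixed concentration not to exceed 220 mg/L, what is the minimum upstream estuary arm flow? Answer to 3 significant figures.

Set C_mix = 220: (Q·15.00 + 12300·2000) / (Q + 12300) = 220
→ Q = 12300·(2000 − 220)/(220 − 15.00) = 106800 L/s.

107000 L/s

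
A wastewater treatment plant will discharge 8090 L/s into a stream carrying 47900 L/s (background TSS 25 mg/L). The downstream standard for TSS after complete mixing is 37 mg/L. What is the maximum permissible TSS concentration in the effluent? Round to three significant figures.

At the limit, (Qr·Cr + Qe·Cₑ)/(Qr + Qe) = 37:
Cₑ = (55990·37 − 47900·25.00) / 8090 = 108.1 mg/L.

108 mg/L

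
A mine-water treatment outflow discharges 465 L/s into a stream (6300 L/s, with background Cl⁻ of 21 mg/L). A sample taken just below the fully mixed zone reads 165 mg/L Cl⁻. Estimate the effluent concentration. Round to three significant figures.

Mass balance: 6300·21.00 + 465.0·Cₑ = 6765·165.0
→ Cₑ = (6765·165.0 − 6300·21.00) / 465.0 = 2116 mg/L.

2120 mg/L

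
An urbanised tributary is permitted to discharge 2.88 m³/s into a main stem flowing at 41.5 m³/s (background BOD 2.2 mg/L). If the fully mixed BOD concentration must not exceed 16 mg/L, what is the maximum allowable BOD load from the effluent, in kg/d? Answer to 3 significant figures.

Mass balance at the limit: 41.50·2.200 + 2.880·Cₑ = 44.38·16 → Cₑ = 214.9 mg/L.
Load = 2.880 m³/s × 214.9 g/m³ × 86 400 s/d = 53460 kg/d.

53500 kg/d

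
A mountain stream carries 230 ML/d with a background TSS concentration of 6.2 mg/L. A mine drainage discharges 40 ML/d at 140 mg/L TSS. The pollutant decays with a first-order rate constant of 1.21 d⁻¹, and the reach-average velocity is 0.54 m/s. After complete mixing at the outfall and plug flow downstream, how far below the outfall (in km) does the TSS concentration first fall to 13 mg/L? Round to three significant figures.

26.8 km

After mixing, C = (230.0·6.200 + 40.00·140.0) / 270.0 = 7026/270.0 = 26.02 mg/L.
Set 26.02·exp(−k·t) = 13 → t = ln(26.02/13)/k = 49560 s = 13.77 h.
Distance = v·t = 0.54·49560 = 26760 m = 26.76 km.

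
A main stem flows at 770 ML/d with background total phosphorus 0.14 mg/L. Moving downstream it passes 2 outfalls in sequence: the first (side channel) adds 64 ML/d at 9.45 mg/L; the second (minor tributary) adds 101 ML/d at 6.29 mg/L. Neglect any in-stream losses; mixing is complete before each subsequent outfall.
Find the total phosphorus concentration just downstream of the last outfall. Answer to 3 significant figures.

Outfall 1: combined Q = 834.0 ML/d; C = (770.0·0.1400 + 64.00·9.450)/834.0 = 0.8544 mg/L.
Outfall 2: combined Q = 935.0 ML/d; C = (834.0·0.8544 + 101.0·6.290)/935.0 = 1.442 mg/L.

1.44 mg/L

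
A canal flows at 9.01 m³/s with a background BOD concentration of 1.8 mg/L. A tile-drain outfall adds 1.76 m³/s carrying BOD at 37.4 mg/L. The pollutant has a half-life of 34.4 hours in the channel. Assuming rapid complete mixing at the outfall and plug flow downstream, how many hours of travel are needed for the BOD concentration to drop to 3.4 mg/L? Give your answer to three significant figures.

40.0 h

Mass balance: C = (9.010·1.800 + 1.760·37.40) / 10.77 = 82.04/10.77 = 7.618 mg/L.
Half-life 34.4 h → k = ln 2 / 34.4 = 0.02015 h⁻¹ = 0.4836 d⁻¹.
7.618·exp(−k·t) = 3.4 → t = ln(7.618/3.4)/k = 144100 s = 40.04 h.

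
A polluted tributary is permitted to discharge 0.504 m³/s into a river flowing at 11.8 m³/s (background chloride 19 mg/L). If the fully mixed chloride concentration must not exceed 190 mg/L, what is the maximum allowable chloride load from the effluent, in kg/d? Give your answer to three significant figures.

Mass balance at the limit: 11.80·19.00 + 0.5040·Cₑ = 12.30·190 → Cₑ = 4194 mg/L.
Load = 0.5040 m³/s × 4194 g/m³ × 86 400 s/d = 182600 kg/d.

183000 kg/d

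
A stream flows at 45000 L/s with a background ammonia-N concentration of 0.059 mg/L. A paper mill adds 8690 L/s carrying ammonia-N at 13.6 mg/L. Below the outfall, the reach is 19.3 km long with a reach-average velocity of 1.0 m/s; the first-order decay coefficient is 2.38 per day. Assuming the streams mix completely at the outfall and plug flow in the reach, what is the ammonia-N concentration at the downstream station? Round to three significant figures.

1.32 mg/L

Conservation of mass: C = (45000·0.05900 + 8690·13.60) / 53690 = 120800/53690 = 2.251 mg/L.
Travel time t = 19.3·1000 / 1.0 = 19300 s = 5.361 h.
Decay over the reach: 2.251·exp(−kt) = 2.251·0.5876 = 1.323 mg/L.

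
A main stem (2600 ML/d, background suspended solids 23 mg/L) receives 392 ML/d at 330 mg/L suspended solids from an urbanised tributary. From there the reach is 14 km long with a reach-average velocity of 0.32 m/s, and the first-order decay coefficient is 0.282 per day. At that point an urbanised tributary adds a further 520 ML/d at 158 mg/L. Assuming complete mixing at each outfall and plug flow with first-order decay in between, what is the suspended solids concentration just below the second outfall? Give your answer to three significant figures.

70.1 mg/L

Mass balance: C = (2600·23.00 + 392.0·330.0) / 2992 = 189200/2992 = 63.22 mg/L; combined flow 2992 ML/d.
Travel time t = 14·1000 / 0.32 = 43750 s = 12.15 h.
Applying C = C₀e^(−kt): 63.22 × 0.8669 = 54.81 mg/L.
At the second outfall, C = (2992·54.81 + 520.0·158.0) / (2992 + 520.0) = 70.09 mg/L.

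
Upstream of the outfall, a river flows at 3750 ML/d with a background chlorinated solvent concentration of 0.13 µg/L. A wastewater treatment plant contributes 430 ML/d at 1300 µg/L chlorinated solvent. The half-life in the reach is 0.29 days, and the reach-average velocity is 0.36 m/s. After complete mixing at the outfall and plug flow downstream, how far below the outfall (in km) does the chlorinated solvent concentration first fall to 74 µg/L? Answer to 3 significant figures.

After mixing, C = (3750·0.1300 + 430.0·1300) / 4180 = 559500/4180 = 133.8 µg/L.
Half-life 0.29 d → k = ln 2 / 0.29 = 2.390 d⁻¹.
Set 133.8·exp(−k·t) = 74 → t = ln(133.8/74)/k = 21420 s = 5.951 h.
Distance = v·t = 0.36·21420 = 7712 m = 7.712 km.

7.71 km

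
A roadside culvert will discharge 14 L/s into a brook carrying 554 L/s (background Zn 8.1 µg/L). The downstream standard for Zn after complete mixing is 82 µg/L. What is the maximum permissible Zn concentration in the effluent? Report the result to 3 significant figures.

At the limit, (Qr·Cr + Qe·Cₑ)/(Qr + Qe) = 82:
Cₑ = (568.0·82 − 554.0·8.100) / 14.00 = 3006 µg/L.

3010 µg/L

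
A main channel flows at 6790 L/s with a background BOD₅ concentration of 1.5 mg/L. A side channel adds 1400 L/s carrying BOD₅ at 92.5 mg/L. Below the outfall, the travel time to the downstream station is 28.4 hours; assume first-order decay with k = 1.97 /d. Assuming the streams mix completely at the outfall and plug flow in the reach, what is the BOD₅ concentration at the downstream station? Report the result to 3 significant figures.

Mass balance: C = (6790·1.500 + 1400·92.50) / 8190 = 139700/8190 = 17.06 mg/L.
After decay, C = 17.06 × e^(−kt) = 17.06 × 0.09718 = 1.657 mg/L.

1.66 mg/L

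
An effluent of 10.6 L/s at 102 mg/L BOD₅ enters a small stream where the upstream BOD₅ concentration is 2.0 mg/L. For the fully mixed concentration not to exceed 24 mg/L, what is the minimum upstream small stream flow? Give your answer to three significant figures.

Set C_mix = 24: (Q·2.000 + 10.60·102.0) / (Q + 10.60) = 24
→ Q = 10.60·(102.0 − 24)/(24 − 2.000) = 37.58 L/s.

37.6 L/s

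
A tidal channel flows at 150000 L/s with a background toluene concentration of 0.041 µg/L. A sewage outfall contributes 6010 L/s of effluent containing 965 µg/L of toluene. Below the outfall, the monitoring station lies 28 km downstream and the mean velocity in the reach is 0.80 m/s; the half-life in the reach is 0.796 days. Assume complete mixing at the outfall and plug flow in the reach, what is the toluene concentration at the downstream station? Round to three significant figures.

Conservation of mass: C = (150000·0.04100 + 6010·965.0) / 156000 = 5806000/156000 = 37.21 µg/L.
Travel time t = 28·1000 / 0.80 = 35000 s = 9.722 h.
Half-life 0.796 d → k = ln 2 / 0.796 = 0.8708 d⁻¹.
After decay, C = 37.21 × e^(−kt) = 37.21 × 0.7028 = 26.15 µg/L.

26.2 µg/L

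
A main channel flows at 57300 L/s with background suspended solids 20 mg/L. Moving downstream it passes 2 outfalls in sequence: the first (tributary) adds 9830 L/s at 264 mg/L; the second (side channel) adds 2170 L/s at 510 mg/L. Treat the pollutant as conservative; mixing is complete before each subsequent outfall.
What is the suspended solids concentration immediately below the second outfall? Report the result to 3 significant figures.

70.0 mg/L

Outfall 1: combined Q = 67130 L/s; C = (57300·20.00 + 9830·264.0)/67130 = 55.73 mg/L.
Outfall 2: combined Q = 69300 L/s; C = (67130·55.73 + 2170·510.0)/69300 = 69.95 mg/L.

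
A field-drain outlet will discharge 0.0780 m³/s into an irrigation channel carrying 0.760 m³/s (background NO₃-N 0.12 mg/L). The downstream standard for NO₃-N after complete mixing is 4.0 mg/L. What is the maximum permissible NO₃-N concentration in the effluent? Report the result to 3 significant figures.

41.8 mg/L

At the limit, (Qr·Cr + Qe·Cₑ)/(Qr + Qe) = 4.0:
Cₑ = (0.8380·4.0 − 0.7600·0.1200) / 0.07800 = 41.81 mg/L.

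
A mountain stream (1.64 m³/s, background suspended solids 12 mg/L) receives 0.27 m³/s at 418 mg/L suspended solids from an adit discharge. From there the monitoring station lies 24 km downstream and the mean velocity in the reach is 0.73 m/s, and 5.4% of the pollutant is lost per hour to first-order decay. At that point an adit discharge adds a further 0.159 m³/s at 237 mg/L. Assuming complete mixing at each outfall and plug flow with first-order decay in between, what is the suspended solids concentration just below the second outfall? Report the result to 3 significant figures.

Mass balance: C = (1.640·12.00 + 0.2700·418.0) / 1.910 = 132.5/1.910 = 69.39 mg/L; combined flow 1.910 m³/s.
Travel time t = 24·1000 / 0.73 = 32880 s = 9.132 h.
5.4%/h lost → k = −ln(1 − 0.054) = 0.05551 h⁻¹.
After decay, C = 69.39 × e^(−kt) = 69.39 × 0.6023 = 41.80 mg/L.
Second outfall: C = (1.910·41.80 + 0.1590·237.0)/2.069 = 56.80 mg/L.

56.8 mg/L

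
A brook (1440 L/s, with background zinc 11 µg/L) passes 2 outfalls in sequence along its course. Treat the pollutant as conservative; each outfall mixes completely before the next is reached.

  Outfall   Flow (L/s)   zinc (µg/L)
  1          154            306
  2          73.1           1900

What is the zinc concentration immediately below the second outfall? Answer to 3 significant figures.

After outfall 1: Q = 1440 + 154.0 = 1594 L/s; C = (1440·11.00 + 154.0·306.0)/1594 = 39.50 µg/L.
After outfall 2: Q = 1594 + 73.10 = 1667 L/s; C = (1594·39.50 + 73.10·1900)/1667 = 121.1 µg/L.

121 µg/L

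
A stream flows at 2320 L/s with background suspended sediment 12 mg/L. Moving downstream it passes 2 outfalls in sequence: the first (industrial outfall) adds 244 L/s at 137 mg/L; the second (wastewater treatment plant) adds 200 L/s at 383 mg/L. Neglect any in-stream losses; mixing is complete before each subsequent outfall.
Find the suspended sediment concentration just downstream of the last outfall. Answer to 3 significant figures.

Outfall 1: combined Q = 2564 L/s; C = (2320·12.00 + 244.0·137.0)/2564 = 23.90 mg/L.
Outfall 2: combined Q = 2764 L/s; C = (2564·23.90 + 200.0·383.0)/2764 = 49.88 mg/L.

49.9 mg/L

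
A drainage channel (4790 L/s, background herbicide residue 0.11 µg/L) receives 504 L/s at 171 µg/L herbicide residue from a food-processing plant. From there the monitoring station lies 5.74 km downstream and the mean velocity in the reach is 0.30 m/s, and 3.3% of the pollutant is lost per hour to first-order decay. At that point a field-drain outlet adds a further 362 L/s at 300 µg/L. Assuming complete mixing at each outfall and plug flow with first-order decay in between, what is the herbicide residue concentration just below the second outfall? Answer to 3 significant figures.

Mixed concentration C = ΣQC/ΣQ = (4790·0.1100 + 504.0·171.0) / 5294 = 86710/5294 = 16.38 µg/L; combined flow 5294 L/s.
Travel time t = 5.74·1000 / 0.30 = 19130 s = 5.315 h.
3.3%/h lost → k = −ln(1 − 0.033) = 0.03356 h⁻¹.
First-order decay: C = 16.38·exp(−k·t) = 16.38·0.8367 = 13.70 µg/L.
Second outfall: C = (5294·13.70 + 362.0·300.0)/5656 = 32.03 µg/L.

32.0 µg/L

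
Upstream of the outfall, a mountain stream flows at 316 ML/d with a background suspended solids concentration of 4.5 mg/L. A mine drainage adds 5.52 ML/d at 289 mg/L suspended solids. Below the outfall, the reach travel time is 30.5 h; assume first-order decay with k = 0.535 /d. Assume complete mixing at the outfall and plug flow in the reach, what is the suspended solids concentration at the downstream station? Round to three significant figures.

4.75 mg/L

Flow-weighted average: C = (316.0·4.500 + 5.520·289.0) / 321.5 = 3017/321.5 = 9.384 mg/L.
Decay over the reach: 9.384·exp(−kt) = 9.384·0.5067 = 4.755 mg/L.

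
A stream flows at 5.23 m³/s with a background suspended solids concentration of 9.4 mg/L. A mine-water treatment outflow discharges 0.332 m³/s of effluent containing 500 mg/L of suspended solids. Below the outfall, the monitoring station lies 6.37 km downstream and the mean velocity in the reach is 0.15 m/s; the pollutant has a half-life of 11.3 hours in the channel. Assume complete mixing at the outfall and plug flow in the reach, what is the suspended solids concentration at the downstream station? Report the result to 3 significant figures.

Conservation of mass: C = (5.230·9.400 + 0.3320·500.0) / 5.562 = 215.2/5.562 = 38.68 mg/L.
Travel time t = 6.37·1000 / 0.15 = 42470 s = 11.80 h.
Half-life 11.3 h → k = ln 2 / 11.3 = 0.06134 h⁻¹ = 1.472 d⁻¹.
After decay, C = 38.68 × e^(−kt) = 38.68 × 0.4850 = 18.76 mg/L.

18.8 mg/L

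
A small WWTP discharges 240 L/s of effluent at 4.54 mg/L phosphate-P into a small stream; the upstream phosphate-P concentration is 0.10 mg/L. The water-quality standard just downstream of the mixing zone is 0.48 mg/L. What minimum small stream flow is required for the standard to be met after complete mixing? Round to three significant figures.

Set C_mix = 0.48: (Q·0.1000 + 240.0·4.540) / (Q + 240.0) = 0.48
→ Q = 240.0·(4.540 − 0.48)/(0.48 − 0.1000) = 2564 L/s.

2560 L/s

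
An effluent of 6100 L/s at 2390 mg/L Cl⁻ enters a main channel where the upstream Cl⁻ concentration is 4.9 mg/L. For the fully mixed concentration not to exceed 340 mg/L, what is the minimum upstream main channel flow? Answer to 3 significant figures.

Set C_mix = 340: (Q·4.900 + 6100·2390) / (Q + 6100) = 340
→ Q = 6100·(2390 − 340)/(340 − 4.900) = 37320 L/s.

37300 L/s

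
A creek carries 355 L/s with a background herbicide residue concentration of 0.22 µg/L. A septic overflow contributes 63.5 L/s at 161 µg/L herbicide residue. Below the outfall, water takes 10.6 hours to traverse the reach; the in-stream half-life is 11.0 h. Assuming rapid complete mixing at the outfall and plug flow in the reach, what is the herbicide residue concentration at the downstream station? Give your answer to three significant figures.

After mixing, C = (355.0·0.2200 + 63.50·161.0) / 418.5 = 10300/418.5 = 24.62 µg/L.
Half-life 11.0 h → k = ln 2 / 11.0 = 0.06301 h⁻¹ = 1.512 d⁻¹.
Applying C = C₀e^(−kt): 24.62 × 0.5128 = 12.62 µg/L.

12.6 µg/L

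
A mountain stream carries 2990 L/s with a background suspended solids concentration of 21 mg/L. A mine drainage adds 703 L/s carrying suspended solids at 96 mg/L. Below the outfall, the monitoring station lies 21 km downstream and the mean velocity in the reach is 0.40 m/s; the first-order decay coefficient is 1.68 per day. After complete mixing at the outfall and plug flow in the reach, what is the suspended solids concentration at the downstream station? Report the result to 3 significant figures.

12.7 mg/L

Conservation of mass: C = (2990·21.00 + 703.0·96.00) / 3693 = 130300/3693 = 35.28 mg/L.
Travel time t = 21·1000 / 0.40 = 52500 s = 14.58 h.
Decay over the reach: 35.28·exp(−kt) = 35.28·0.3603 = 12.71 mg/L.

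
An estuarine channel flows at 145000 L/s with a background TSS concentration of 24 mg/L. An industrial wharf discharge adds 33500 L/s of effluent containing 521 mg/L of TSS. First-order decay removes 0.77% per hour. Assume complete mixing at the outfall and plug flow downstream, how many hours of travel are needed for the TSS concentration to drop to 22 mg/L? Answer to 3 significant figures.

Flow-weighted average: C = (145000·24.00 + 33500·521.0) / 178500 = 20930000/178500 = 117.3 mg/L.
0.77%/h lost → k = −ln(1 − 0.0077) = 0.007730 h⁻¹.
117.3·exp(−k·t) = 22 → t = ln(117.3/22)/k = 779400 s = 216.5 h.

216 h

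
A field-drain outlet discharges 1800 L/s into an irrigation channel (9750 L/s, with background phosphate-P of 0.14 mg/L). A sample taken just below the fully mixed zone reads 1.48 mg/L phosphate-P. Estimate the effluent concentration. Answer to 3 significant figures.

8.74 mg/L

Mass balance: 9750·0.1400 + 1800·Cₑ = 11550·1.480
→ Cₑ = (11550·1.480 − 9750·0.1400) / 1800 = 8.738 mg/L.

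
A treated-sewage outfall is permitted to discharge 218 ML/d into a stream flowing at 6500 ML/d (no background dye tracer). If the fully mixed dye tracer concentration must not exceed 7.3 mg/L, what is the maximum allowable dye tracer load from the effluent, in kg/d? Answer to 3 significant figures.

Mass balance at the limit: 6500·0 + 218.0·Cₑ = 6718·7.3 → Cₑ = 225.0 mg/L.
218.0 ML/d = 2.523 m³/s. Load = 2.523 m³/s × 225.0 g/m³ × 86 400 s/d = 49040 kg/d.

49000 kg/d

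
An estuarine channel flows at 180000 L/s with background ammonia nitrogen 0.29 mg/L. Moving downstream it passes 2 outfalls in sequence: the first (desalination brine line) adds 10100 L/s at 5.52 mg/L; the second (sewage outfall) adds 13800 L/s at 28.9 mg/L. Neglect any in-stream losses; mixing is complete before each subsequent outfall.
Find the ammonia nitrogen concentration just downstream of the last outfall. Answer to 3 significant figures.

Below outfall 1: Q → 190100 L/s, C = (180000·0.2900 + 10100·5.520)/190100 = 0.5679 mg/L.
Below outfall 2: Q → 203900 L/s, C = (190100·0.5679 + 13800·28.90)/203900 = 2.485 mg/L.

2.49 mg/L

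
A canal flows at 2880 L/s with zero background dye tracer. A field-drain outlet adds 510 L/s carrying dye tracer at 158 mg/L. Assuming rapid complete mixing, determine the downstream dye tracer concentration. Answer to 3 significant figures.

Mixed concentration C = ΣQC/ΣQ = (2880·0 + 510.0·158.0) / 3390 = 80580/3390 = 23.77 mg/L.

23.8 mg/L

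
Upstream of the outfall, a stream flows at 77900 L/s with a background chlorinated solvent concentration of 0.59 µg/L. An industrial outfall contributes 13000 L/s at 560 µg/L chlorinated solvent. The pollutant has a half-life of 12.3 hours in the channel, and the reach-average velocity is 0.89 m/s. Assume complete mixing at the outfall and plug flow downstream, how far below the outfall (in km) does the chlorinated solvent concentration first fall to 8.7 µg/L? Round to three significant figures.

127 km

Mass balance: C = (77900·0.5900 + 13000·560.0) / 90900 = 7326000/90900 = 80.59 µg/L.
Half-life 12.3 h → k = ln 2 / 12.3 = 0.05635 h⁻¹ = 1.352 d⁻¹.
Set 80.59·exp(−k·t) = 8.7 → t = ln(80.59/8.7)/k = 142200 s = 39.50 h.
Distance = v·t = 0.89·142200 = 126600 m = 126.6 km.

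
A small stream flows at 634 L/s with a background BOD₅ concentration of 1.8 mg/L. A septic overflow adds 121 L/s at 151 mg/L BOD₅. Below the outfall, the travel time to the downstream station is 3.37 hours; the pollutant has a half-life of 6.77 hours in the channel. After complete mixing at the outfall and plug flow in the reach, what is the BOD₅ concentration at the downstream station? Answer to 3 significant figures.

Mixed concentration C = ΣQC/ΣQ = (634.0·1.800 + 121.0·151.0) / 755.0 = 19410/755.0 = 25.71 mg/L.
Half-life 6.77 h → k = ln 2 / 6.77 = 0.1024 h⁻¹ = 2.457 d⁻¹.
First-order decay: C = 25.71·exp(−k·t) = 25.71·0.7082 = 18.21 mg/L.

18.2 mg/L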